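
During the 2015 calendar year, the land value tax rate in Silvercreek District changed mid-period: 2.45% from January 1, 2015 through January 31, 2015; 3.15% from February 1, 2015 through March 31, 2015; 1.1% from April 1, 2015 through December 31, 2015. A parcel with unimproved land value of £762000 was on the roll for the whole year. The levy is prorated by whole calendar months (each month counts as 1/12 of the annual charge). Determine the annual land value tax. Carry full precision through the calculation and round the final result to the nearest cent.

£11842.75

January 1 – January 31, 2015: 1 month at 2.45% → £762000 × 2.45% × 1/12 = £1555.7500
February 1 – March 31, 2015: 2 months at 3.15% → £762000 × 3.15% × 2/12 = £4000.5000
April 1 – December 31, 2015: 9 months at 1.1% → £762000 × 1.1% × 9/12 = £6286.5000
Total = £11842.7500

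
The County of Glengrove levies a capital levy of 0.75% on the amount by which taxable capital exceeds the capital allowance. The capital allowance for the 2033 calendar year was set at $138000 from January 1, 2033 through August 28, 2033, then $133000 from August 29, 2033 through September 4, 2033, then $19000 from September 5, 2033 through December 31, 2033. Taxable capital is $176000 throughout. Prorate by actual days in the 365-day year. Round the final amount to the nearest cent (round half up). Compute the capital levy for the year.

January 1 – August 28, 2033: 240 days, exemption $138000 → ($176000 − $138000) × 0.75% × 240/365 = $187.3973
August 29 – September 4, 2033: 7 days, exemption $133000 → ($176000 − $133000) × 0.75% × 7/365 = $6.1849
September 5 – December 31, 2033: 118 days, exemption $19000 → ($176000 − $19000) × 0.75% × 118/365 = $380.6712
Total = $574.2534

$574.25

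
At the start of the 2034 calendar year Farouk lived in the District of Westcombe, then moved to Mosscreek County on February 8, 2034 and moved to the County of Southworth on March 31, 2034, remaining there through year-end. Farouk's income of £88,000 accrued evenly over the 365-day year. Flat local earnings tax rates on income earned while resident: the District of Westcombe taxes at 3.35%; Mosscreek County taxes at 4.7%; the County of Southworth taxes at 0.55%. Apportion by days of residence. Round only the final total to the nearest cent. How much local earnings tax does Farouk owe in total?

The District of Westcombe, January 1 – February 7, 2034: 38 days → £88,000 × 3.35% × 38/365 = £306.9151
Mosscreek County, February 8 – March 30, 2034: 51 days → £88,000 × 4.7% × 51/365 = £577.9068
The County of Southworth, March 31 – December 31, 2034: 276 days → £88,000 × 0.55% × 276/365 = £365.9836
Total = £1,250.8055

£1,250.81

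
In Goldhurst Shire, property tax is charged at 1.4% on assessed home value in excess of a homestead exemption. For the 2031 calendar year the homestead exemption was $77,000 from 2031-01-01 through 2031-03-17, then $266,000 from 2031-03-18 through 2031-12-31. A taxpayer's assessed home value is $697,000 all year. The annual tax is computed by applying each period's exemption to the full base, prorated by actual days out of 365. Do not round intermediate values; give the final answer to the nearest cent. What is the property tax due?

$6,584.95

2031-01-01 to 2031-03-17: 76 days, exemption $77,000 → ($697,000 − $77,000) × 1.4% × 76/365 = $1,807.3425
2031-03-18 to 2031-12-31: 289 days, exemption $266,000 → ($697,000 − $266,000) × 1.4% × 289/365 = $4,777.6055
Total = $6,584.9479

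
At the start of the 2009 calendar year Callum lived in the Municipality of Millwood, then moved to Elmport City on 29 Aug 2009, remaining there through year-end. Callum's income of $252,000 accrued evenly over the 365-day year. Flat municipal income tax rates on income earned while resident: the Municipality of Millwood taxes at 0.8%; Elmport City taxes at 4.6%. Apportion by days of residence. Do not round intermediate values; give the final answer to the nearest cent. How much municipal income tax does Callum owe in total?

The Municipality of Millwood, 1 Jan – 28 Aug 2009: 240 days → $252,000 × 0.8% × 240/365 = $1,325.5890
Elmport City, 29 Aug – 31 Dec 2009: 125 days → $252,000 × 4.6% × 125/365 = $3,969.8630
Total = $5,295.4521

$5,295.45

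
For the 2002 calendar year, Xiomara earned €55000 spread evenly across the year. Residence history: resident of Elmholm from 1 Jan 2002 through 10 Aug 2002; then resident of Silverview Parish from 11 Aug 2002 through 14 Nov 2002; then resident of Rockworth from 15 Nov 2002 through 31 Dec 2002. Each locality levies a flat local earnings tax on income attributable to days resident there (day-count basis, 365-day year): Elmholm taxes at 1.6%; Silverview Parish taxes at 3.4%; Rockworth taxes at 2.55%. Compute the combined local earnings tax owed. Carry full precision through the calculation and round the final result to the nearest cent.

€1207.66

Elmholm, 1 Jan – 10 Aug 2002: 222 days → €55000 × 1.6% × 222/365 = €535.2329
Silverview Parish, 11 Aug – 14 Nov 2002: 96 days → €55000 × 3.4% × 96/365 = €491.8356
Rockworth, 15 Nov – 31 Dec 2002: 47 days → €55000 × 2.55% × 47/365 = €180.5959
Total = €1207.6644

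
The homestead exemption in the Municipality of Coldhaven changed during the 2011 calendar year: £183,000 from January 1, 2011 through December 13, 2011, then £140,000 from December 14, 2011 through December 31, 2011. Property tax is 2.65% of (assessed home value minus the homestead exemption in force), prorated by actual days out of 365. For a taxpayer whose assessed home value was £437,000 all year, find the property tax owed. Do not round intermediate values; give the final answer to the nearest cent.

January 1 – December 13, 2011: 347 days, exemption £183,000 → (£437,000 − £183,000) × 2.65% × 347/365 = £6,399.0603
December 14 – December 31, 2011: 18 days, exemption £140,000 → (£437,000 − £140,000) × 2.65% × 18/365 = £388.1342
Total = £6,787.1945

£6,787.19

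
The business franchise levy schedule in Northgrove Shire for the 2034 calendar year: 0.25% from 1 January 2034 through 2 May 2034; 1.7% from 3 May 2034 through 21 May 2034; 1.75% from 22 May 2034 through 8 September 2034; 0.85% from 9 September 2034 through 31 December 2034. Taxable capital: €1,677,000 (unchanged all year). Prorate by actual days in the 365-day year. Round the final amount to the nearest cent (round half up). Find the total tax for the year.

€16,181.90

1 January – 2 May 2034: 122 days at 0.25% → €1,677,000 × 0.25% × 122/365 = €1,401.3288
3 May – 21 May 2034: 19 days at 1.7% → €1,677,000 × 1.7% × 19/365 = €1,484.0301
22 May – 8 September 2034: 110 days at 1.75% → €1,677,000 × 1.75% × 110/365 = €8,844.4521
9 September – 31 December 2034: 114 days at 0.85% → €1,677,000 × 0.85% × 114/365 = €4,452.0904
Total = €16,181.9014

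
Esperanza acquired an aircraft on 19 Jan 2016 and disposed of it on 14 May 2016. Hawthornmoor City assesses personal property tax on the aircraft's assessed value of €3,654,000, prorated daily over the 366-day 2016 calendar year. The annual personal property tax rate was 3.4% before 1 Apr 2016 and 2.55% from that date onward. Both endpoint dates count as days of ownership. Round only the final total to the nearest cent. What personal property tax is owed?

€35,980.92

19 Jan – 31 Mar 2016: 73 days at 3.4% → €3,654,000 × 3.4% × 73/366 = €24,779.3115
1 Apr – 14 May 2016: 44 days at 2.55% → €3,654,000 × 2.55% × 44/366 = €11,201.6066
Total = €35,980.9180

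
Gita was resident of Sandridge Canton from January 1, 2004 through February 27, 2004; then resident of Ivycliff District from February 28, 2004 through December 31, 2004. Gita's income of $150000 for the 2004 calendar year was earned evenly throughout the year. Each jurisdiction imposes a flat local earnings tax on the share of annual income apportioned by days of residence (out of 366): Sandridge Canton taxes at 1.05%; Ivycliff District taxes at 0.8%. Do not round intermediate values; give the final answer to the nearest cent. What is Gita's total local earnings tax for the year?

Sandridge Canton, January 1 – February 27, 2004: 58 days → $150000 × 1.05% × 58/366 = $249.5902
Ivycliff District, February 28 – December 31, 2004: 308 days → $150000 × 0.8% × 308/366 = $1009.8361
Total = $1259.4262

$1259.43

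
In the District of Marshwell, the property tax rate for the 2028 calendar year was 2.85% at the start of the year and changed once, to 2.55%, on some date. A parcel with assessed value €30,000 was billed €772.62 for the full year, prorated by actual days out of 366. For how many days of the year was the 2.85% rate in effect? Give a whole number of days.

31 days

Let d = days at the first rate; then 366 − d days at the second rate.
€30,000 × [2.85%·d + 2.55%·(366−d)] / 366 = €772.62
Solving gives d = 31, so the new rate took effect on 1 February 2028.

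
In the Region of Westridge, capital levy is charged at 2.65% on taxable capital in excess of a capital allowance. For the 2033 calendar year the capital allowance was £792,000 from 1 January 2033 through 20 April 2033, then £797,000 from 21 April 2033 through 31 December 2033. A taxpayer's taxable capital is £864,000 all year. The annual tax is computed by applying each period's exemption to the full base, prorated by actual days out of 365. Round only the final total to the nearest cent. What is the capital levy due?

1 January – 20 April 2033: 110 days, exemption £792,000 → (£864,000 − £792,000) × 2.65% × 110/365 = £575.0137
21 April – 31 December 2033: 255 days, exemption £797,000 → (£864,000 − £797,000) × 2.65% × 255/365 = £1,240.4178
Total = £1,815.4315

£1,815.43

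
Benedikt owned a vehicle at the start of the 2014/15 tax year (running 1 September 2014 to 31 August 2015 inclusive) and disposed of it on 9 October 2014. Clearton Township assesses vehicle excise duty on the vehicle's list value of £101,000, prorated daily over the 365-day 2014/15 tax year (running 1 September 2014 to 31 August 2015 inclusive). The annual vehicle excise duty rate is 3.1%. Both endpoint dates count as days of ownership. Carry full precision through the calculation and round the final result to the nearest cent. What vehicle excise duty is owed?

£334.55

Days held (1 September – 9 October 2014): 39 out of 365
Tax = £101,000 × 3.1% × 39/365 = £334.5452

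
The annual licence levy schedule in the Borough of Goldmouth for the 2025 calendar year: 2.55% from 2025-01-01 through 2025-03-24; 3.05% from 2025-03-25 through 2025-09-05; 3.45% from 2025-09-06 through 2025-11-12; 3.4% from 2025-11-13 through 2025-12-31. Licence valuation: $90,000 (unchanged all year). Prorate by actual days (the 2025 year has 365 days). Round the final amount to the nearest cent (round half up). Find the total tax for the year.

$2,752.03

2025-01-01 to 2025-03-24: 83 days at 2.55% → $90,000 × 2.55% × 83/365 = $521.8767
2025-03-25 to 2025-09-05: 165 days at 3.05% → $90,000 × 3.05% × 165/365 = $1,240.8904
2025-09-06 to 2025-11-12: 68 days at 3.45% → $90,000 × 3.45% × 68/365 = $578.4658
2025-11-13 to 2025-12-31: 49 days at 3.4% → $90,000 × 3.4% × 49/365 = $410.7945
Total = $2,752.0274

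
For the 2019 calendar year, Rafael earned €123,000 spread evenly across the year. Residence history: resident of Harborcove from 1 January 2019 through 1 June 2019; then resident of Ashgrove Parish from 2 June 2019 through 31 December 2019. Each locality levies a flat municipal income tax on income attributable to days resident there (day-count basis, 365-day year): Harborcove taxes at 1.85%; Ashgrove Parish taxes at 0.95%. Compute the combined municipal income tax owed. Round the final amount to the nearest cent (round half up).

Harborcove, 1 January – 1 June 2019: 152 days → €123,000 × 1.85% × 152/365 = €947.6055
Ashgrove Parish, 2 June – 31 December 2019: 213 days → €123,000 × 0.95% × 213/365 = €681.8918
Total = €1,629.4973

€1,629.50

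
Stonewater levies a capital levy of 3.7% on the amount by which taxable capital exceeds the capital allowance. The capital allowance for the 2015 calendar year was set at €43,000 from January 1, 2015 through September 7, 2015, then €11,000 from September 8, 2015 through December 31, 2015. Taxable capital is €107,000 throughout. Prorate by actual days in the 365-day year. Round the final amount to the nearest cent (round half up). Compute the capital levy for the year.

€2,741.04

January 1 – September 7, 2015: 250 days, exemption €43,000 → (€107,000 − €43,000) × 3.7% × 250/365 = €1,621.9178
September 8 – December 31, 2015: 115 days, exemption €11,000 → (€107,000 − €11,000) × 3.7% × 115/365 = €1,119.1233
Total = €2,741.0411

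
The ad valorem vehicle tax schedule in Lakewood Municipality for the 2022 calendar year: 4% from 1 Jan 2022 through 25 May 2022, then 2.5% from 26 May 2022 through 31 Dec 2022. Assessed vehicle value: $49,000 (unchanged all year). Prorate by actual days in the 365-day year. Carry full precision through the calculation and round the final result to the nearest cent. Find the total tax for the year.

$1,516.99

1 Jan – 25 May 2022: 145 days at 4% → $49,000 × 4% × 145/365 = $778.6301
26 May – 31 Dec 2022: 220 days at 2.5% → $49,000 × 2.5% × 220/365 = $738.3562
Total = $1,516.9863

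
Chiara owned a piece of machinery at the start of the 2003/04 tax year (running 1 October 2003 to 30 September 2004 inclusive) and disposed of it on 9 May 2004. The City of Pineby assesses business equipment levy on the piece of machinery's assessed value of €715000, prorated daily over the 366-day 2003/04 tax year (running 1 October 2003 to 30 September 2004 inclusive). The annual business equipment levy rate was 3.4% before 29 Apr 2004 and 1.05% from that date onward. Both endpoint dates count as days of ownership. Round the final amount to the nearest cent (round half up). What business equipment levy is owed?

1 Oct 2003 – 28 Apr 2004: 211 days at 3.4% → €715000 × 3.4% × 211/366 = €14014.7814
29 Apr – 9 May 2004: 11 days at 1.05% → €715000 × 1.05% × 11/366 = €225.6352
Total = €14240.4167

€14240.42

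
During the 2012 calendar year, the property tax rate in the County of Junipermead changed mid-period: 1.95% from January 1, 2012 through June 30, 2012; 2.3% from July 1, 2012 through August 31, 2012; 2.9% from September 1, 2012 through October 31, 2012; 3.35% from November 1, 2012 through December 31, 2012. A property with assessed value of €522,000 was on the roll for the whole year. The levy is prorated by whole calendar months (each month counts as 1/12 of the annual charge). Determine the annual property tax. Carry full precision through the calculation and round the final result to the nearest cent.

€12,528.00

January 1 – June 30, 2012: 6 months at 1.95% → €522,000 × 1.95% × 6/12 = €5,089.5000
July 1 – August 31, 2012: 2 months at 2.3% → €522,000 × 2.3% × 2/12 = €2,001.0000
September 1 – October 31, 2012: 2 months at 2.9% → €522,000 × 2.9% × 2/12 = €2,523.0000
November 1 – December 31, 2012: 2 months at 3.35% → €522,000 × 3.35% × 2/12 = €2,914.5000
Total = €12,528.0000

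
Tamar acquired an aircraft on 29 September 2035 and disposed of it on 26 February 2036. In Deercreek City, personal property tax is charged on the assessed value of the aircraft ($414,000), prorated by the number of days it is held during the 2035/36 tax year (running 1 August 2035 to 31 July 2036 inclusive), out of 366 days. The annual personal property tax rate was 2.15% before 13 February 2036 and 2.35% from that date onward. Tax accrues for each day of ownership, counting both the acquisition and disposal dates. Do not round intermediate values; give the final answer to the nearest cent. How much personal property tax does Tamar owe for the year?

29 September 2035 – 12 February 2036: 137 days at 2.15% → $414,000 × 2.15% × 137/366 = $3,331.7951
13 February – 26 February 2036: 14 days at 2.35% → $414,000 × 2.35% × 14/366 = $372.1475
Total = $3,703.9426

$3,703.94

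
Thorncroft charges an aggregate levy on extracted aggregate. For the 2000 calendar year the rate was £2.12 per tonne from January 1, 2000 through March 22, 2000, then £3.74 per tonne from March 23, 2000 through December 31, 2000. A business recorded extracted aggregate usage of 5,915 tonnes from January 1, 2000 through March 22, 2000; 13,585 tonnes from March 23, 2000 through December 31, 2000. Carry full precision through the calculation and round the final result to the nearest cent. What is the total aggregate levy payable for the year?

January 1 – March 22, 2000: 5,915 tonnes at £2.12/tonne → £12,539.80
March 23 – December 31, 2000: 13,585 tonnes at £3.74/tonne → £50,807.90

£63,347.70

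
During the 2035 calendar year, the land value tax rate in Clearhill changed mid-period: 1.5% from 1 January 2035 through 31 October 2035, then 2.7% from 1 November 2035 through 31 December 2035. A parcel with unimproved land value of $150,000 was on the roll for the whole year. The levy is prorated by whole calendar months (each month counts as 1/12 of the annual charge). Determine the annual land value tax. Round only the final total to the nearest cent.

$2,550.00

1 January – 31 October 2035: 10 months at 1.5% → $150,000 × 1.5% × 10/12 = $1,875.0000
1 November – 31 December 2035: 2 months at 2.7% → $150,000 × 2.7% × 2/12 = $675.0000
Total = $2,550.0000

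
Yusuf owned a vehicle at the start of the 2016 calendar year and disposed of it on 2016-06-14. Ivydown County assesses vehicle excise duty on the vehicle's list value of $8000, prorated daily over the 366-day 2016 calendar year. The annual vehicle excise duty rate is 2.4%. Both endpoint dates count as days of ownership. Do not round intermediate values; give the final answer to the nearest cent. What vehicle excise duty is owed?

Days held (2016-01-01 to 2016-06-14): 166 out of 366
Tax = $8000 × 2.4% × 166/366 = $87.0820

$87.08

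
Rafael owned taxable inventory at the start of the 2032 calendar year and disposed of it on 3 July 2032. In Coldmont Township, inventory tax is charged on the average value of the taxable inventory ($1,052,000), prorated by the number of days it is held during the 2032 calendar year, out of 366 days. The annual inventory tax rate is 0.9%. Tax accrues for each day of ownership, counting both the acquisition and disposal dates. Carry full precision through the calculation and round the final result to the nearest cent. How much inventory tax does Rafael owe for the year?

$4,785.74

Days held (1 January – 3 July 2032): 185 out of 366
Tax = $1,052,000 × 0.9% × 185/366 = $4,785.7377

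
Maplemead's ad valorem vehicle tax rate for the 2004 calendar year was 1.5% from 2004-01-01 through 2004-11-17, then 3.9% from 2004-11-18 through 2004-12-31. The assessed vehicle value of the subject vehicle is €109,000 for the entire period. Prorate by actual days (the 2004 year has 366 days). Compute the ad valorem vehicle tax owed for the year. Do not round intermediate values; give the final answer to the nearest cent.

2004-01-01 to 2004-11-17: 322 days at 1.5% → €109,000 × 1.5% × 322/366 = €1,438.4426
2004-11-18 to 2004-12-31: 44 days at 3.9% → €109,000 × 3.9% × 44/366 = €511.0492
Total = €1,949.4918

€1,949.49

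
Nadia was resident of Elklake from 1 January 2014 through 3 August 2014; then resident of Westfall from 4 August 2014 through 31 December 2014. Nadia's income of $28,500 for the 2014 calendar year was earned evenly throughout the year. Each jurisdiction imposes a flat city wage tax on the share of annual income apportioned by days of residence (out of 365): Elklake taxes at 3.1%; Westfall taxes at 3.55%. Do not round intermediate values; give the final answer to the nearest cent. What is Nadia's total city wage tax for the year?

Elklake, 1 January – 3 August 2014: 215 days → $28,500 × 3.1% × 215/365 = $520.4178
Westfall, 4 August – 31 December 2014: 150 days → $28,500 × 3.55% × 150/365 = $415.7877
Total = $936.2055

$936.21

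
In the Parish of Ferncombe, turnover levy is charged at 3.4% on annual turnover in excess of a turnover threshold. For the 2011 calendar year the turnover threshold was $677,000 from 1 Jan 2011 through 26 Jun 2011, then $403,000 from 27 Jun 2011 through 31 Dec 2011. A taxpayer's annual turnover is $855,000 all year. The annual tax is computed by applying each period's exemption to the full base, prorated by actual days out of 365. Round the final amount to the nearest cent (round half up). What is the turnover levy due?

$10,850.38

1 Jan – 26 Jun 2011: 177 days, exemption $677,000 → ($855,000 − $677,000) × 3.4% × 177/365 = $2,934.8055
27 Jun – 31 Dec 2011: 188 days, exemption $403,000 → ($855,000 − $403,000) × 3.4% × 188/365 = $7,915.5726
Total = $10,850.3781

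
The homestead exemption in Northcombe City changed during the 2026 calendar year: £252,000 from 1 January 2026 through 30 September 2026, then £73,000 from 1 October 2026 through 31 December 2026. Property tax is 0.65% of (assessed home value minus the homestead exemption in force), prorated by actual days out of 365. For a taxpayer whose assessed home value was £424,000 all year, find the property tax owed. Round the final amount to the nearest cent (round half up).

1 January – 30 September 2026: 273 days, exemption £252,000 → (£424,000 − £252,000) × 0.65% × 273/365 = £836.2027
1 October – 31 December 2026: 92 days, exemption £73,000 → (£424,000 − £73,000) × 0.65% × 92/365 = £575.0630
Total = £1,411.2658

£1,411.27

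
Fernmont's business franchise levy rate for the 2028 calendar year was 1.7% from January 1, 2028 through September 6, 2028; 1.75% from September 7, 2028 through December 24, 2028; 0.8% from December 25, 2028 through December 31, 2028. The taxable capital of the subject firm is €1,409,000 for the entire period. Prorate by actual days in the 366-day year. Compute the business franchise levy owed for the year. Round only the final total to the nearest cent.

January 1 – September 6, 2028: 250 days at 1.7% → €1,409,000 × 1.7% × 250/366 = €16,361.3388
September 7 – December 24, 2028: 109 days at 1.75% → €1,409,000 × 1.75% × 109/366 = €7,343.3538
December 25 – December 31, 2028: 7 days at 0.8% → €1,409,000 × 0.8% × 7/366 = €215.5847
Total = €23,920.2773

€23,920.28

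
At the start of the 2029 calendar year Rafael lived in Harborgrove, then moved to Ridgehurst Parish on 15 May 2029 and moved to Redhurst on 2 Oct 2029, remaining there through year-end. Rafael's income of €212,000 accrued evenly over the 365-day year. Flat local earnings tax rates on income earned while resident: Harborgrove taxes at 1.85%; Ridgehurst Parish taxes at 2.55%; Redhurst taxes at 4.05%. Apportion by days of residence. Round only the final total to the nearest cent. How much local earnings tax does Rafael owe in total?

Harborgrove, 1 Jan – 14 May 2029: 134 days → €212,000 × 1.85% × 134/365 = €1,439.8575
Ridgehurst Parish, 15 May – 1 Oct 2029: 140 days → €212,000 × 2.55% × 140/365 = €2,073.5342
Redhurst, 2 Oct – 31 Dec 2029: 91 days → €212,000 × 4.05% × 91/365 = €2,140.6192
Total = €5,654.0110

€5,654.01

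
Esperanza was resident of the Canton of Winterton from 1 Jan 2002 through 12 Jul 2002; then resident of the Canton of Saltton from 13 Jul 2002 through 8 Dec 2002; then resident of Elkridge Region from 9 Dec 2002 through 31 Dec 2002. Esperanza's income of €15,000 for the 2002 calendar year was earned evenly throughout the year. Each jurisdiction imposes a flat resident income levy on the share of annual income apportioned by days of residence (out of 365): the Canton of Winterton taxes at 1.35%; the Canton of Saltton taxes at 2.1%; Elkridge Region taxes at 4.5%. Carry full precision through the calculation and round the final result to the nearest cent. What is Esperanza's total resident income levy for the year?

The Canton of Winterton, 1 Jan – 12 Jul 2002: 193 days → €15,000 × 1.35% × 193/365 = €107.0753
The Canton of Saltton, 13 Jul – 8 Dec 2002: 149 days → €15,000 × 2.1% × 149/365 = €128.5890
Elkridge Region, 9 Dec – 31 Dec 2002: 23 days → €15,000 × 4.5% × 23/365 = €42.5342
Total = €278.1986

€278.20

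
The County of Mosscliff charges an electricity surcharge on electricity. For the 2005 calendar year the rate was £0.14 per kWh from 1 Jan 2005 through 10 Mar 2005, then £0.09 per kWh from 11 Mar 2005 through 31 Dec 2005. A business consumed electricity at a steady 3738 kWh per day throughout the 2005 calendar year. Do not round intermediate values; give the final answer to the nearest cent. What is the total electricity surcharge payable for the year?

1 Jan – 10 Mar 2005: 69 days × 3738 kWh/day = 257,922 kWh at £0.14/kWh → £36,109.08
11 Mar – 31 Dec 2005: 296 days × 3738 kWh/day = 1,106,448 kWh at £0.09/kWh → £99,580.32

£135,689.40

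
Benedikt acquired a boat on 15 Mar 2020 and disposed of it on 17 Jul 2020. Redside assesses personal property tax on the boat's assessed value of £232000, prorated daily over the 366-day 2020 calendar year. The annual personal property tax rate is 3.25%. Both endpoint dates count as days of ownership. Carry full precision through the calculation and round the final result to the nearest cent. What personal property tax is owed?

Days held (15 Mar – 17 Jul 2020): 125 out of 366
Tax = £232000 × 3.25% × 125/366 = £2575.1366

£2575.14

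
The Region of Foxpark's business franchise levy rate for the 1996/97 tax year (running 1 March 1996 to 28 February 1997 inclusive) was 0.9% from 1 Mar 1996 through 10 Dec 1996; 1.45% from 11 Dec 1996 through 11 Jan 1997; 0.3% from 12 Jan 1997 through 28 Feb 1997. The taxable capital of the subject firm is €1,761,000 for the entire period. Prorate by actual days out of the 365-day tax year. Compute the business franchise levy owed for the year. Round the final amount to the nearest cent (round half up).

€15,308.64

1 Mar – 10 Dec 1996: 285 days at 0.9% → €1,761,000 × 0.9% × 285/365 = €12,375.2466
11 Dec 1996 – 11 Jan 1997: 32 days at 1.45% → €1,761,000 × 1.45% × 32/365 = €2,238.6411
12 Jan – 28 Feb 1997: 48 days at 0.3% → €1,761,000 × 0.3% × 48/365 = €694.7507
Total = €15,308.6384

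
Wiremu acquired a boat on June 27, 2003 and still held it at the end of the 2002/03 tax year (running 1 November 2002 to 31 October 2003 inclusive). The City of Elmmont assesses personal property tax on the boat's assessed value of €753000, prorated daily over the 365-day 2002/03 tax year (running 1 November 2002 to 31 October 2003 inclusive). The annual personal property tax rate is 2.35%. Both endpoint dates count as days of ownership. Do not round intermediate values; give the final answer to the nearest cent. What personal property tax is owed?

Days held (June 27 – October 31, 2003): 127 out of 365
Tax = €753000 × 2.35% × 127/365 = €6157.0644

€6157.06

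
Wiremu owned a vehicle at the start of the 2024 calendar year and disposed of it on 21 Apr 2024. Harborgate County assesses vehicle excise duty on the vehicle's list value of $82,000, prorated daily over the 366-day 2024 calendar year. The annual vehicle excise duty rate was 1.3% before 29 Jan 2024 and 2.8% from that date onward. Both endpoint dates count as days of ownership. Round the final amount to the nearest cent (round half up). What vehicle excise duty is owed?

$608.50

1 Jan – 28 Jan 2024: 28 days at 1.3% → $82,000 × 1.3% × 28/366 = $81.5519
29 Jan – 21 Apr 2024: 84 days at 2.8% → $82,000 × 2.8% × 84/366 = $526.9508
Total = $608.5027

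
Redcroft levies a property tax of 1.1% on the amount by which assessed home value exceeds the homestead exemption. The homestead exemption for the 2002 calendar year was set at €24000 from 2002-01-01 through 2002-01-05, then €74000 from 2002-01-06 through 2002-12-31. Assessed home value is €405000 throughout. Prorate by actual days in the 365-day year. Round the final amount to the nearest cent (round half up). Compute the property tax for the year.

2002-01-01 to 2002-01-05: 5 days, exemption €24000 → (€405000 − €24000) × 1.1% × 5/365 = €57.4110
2002-01-06 to 2002-12-31: 360 days, exemption €74000 → (€405000 − €74000) × 1.1% × 360/365 = €3591.1233
Total = €3648.5342

€3648.53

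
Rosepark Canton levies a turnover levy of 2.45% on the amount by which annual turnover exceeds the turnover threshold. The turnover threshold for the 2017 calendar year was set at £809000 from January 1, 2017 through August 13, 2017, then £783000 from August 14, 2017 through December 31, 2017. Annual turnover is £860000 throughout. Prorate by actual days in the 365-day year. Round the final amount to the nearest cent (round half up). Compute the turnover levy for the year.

January 1 – August 13, 2017: 225 days, exemption £809000 → (£860000 − £809000) × 2.45% × 225/365 = £770.2397
August 14 – December 31, 2017: 140 days, exemption £783000 → (£860000 − £783000) × 2.45% × 140/365 = £723.5890
Total = £1493.8288

£1493.83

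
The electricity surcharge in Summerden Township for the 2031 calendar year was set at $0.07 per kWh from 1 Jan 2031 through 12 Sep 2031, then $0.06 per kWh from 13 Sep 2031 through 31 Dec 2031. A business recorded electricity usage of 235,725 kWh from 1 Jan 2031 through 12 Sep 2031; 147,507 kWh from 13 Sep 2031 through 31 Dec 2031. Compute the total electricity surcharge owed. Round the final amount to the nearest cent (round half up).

$25,351.17

1 Jan – 12 Sep 2031: 235,725 kWh at $0.07/kWh → $16,500.75
13 Sep – 31 Dec 2031: 147,507 kWh at $0.06/kWh → $8,850.42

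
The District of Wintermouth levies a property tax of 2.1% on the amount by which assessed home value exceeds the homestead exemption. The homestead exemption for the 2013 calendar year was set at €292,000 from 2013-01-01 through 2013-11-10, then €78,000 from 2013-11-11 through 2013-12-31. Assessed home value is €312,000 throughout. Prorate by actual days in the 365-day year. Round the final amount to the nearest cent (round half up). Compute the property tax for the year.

2013-01-01 to 2013-11-10: 314 days, exemption €292,000 → (€312,000 − €292,000) × 2.1% × 314/365 = €361.3151
2013-11-11 to 2013-12-31: 51 days, exemption €78,000 → (€312,000 − €78,000) × 2.1% × 51/365 = €686.6137
Total = €1,047.9288

€1,047.93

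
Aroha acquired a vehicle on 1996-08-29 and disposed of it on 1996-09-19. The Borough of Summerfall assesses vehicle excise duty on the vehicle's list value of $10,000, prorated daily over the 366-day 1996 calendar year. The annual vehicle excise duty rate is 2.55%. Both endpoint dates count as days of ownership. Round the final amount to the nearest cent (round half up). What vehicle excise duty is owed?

Days held (1996-08-29 to 1996-09-19): 22 out of 366
Tax = $10,000 × 2.55% × 22/366 = $15.3279

$15.33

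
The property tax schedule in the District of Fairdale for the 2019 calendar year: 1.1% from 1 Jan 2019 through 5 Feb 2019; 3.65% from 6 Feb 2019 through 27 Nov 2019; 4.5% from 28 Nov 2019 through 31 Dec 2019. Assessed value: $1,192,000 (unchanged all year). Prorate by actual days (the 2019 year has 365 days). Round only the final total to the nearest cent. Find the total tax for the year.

1 Jan – 5 Feb 2019: 36 days at 1.1% → $1,192,000 × 1.1% × 36/365 = $1,293.2384
6 Feb – 27 Nov 2019: 295 days at 3.65% → $1,192,000 × 3.65% × 295/365 = $35,164.0000
28 Nov – 31 Dec 2019: 34 days at 4.5% → $1,192,000 × 4.5% × 34/365 = $4,996.6027
Total = $41,453.8411

$41,453.84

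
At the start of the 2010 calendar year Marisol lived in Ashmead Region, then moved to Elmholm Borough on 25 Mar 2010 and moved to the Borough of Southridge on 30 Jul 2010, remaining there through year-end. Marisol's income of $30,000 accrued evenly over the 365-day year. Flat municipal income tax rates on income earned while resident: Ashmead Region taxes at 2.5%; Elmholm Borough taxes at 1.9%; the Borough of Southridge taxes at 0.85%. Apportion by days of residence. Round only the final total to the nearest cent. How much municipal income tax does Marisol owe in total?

$477.16

Ashmead Region, 1 Jan – 24 Mar 2010: 83 days → $30,000 × 2.5% × 83/365 = $170.5479
Elmholm Borough, 25 Mar – 29 Jul 2010: 127 days → $30,000 × 1.9% × 127/365 = $198.3288
The Borough of Southridge, 30 Jul – 31 Dec 2010: 155 days → $30,000 × 0.85% × 155/365 = $108.2877
Total = $477.1644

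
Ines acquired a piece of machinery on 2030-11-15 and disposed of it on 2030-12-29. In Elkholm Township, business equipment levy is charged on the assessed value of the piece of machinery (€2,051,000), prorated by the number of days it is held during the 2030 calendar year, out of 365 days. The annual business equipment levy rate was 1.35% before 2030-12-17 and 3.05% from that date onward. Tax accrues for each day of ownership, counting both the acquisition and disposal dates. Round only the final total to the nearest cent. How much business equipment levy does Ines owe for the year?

2030-11-15 to 2030-12-16: 32 days at 1.35% → €2,051,000 × 1.35% × 32/365 = €2,427.4849
2030-12-17 to 2030-12-29: 13 days at 3.05% → €2,051,000 × 3.05% × 13/365 = €2,228.0041
Total = €4,655.4890

€4,655.49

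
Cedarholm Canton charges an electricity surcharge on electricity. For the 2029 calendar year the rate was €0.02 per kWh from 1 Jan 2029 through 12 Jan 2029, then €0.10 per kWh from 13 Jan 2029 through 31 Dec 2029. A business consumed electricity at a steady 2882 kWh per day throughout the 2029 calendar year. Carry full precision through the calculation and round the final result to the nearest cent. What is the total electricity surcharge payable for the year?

€102426.28

1 Jan – 12 Jan 2029: 12 days × 2882 kWh/day = 34,584 kWh at €0.02/kWh → €691.68
13 Jan – 31 Dec 2029: 353 days × 2882 kWh/day = 1,017,346 kWh at €0.10/kWh → €101734.60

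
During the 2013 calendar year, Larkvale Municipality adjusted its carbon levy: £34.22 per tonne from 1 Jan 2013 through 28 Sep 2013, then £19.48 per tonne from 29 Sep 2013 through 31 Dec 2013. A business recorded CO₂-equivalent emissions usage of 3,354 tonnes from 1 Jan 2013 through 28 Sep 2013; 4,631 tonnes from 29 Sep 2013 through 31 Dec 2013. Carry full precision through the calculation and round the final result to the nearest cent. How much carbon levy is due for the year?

1 Jan – 28 Sep 2013: 3,354 tonnes at £34.22/tonne → £114,773.88
29 Sep – 31 Dec 2013: 4,631 tonnes at £19.48/tonne → £90,211.88

£204,985.76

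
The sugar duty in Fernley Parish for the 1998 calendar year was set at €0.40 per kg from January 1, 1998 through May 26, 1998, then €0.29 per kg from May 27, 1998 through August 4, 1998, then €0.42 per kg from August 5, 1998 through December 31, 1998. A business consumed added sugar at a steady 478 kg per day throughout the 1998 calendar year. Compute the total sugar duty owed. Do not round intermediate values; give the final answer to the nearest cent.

€67,531.84

January 1 – May 26, 1998: 146 days × 478 kg/day = 69,788 kg at €0.40/kg → €27,915.20
May 27 – August 4, 1998: 70 days × 478 kg/day = 33,460 kg at €0.29/kg → €9,703.40
August 5 – December 31, 1998: 149 days × 478 kg/day = 71,222 kg at €0.42/kg → €29,913.24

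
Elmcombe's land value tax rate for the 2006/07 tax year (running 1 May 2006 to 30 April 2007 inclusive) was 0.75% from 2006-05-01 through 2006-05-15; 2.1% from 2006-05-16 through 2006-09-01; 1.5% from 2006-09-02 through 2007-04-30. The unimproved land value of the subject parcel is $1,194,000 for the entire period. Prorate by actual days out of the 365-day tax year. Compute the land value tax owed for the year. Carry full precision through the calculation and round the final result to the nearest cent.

2006-05-01 to 2006-05-15: 15 days at 0.75% → $1,194,000 × 0.75% × 15/365 = $368.0137
2006-05-16 to 2006-09-01: 109 days at 2.1% → $1,194,000 × 2.1% × 109/365 = $7,487.8521
2006-09-02 to 2007-04-30: 241 days at 1.5% → $1,194,000 × 1.5% × 241/365 = $11,825.5068
Total = $19,681.3726

$19,681.37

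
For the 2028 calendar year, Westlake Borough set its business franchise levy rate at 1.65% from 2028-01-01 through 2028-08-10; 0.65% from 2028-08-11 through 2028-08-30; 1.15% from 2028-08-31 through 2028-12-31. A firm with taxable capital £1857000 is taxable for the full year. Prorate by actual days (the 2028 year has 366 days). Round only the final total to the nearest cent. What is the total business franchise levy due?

£26505.38

2028-01-01 to 2028-08-10: 223 days at 1.65% → £1857000 × 1.65% × 223/366 = £18668.9385
2028-08-11 to 2028-08-30: 20 days at 0.65% → £1857000 × 0.65% × 20/366 = £659.5902
2028-08-31 to 2028-12-31: 123 days at 1.15% → £1857000 × 1.15% × 123/366 = £7176.8484
Total = £26505.3770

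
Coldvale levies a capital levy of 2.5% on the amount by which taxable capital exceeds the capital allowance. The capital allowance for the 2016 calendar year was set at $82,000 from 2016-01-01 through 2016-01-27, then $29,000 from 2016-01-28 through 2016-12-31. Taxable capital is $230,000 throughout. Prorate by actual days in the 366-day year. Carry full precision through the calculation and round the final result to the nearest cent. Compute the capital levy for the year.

2016-01-01 to 2016-01-27: 27 days, exemption $82,000 → ($230,000 − $82,000) × 2.5% × 27/366 = $272.9508
2016-01-28 to 2016-12-31: 339 days, exemption $29,000 → ($230,000 − $29,000) × 2.5% × 339/366 = $4,654.3033
Total = $4,927.2541

$4,927.25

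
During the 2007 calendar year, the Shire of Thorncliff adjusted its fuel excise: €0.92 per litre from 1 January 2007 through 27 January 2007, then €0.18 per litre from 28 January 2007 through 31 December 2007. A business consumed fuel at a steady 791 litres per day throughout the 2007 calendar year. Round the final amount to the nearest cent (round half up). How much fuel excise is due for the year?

1 January – 27 January 2007: 27 days × 791 litres/day = 21,357 litres at €0.92/litre → €19648.44
28 January – 31 December 2007: 338 days × 791 litres/day = 267,358 litres at €0.18/litre → €48124.44

€67772.88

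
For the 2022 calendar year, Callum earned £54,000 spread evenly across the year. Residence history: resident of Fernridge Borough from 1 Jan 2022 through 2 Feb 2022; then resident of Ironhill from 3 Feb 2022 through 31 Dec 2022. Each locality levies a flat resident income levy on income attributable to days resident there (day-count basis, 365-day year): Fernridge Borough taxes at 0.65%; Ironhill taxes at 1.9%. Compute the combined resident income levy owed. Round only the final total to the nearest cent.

£964.97

Fernridge Borough, 1 Jan – 2 Feb 2022: 33 days → £54,000 × 0.65% × 33/365 = £31.7342
Ironhill, 3 Feb – 31 Dec 2022: 332 days → £54,000 × 1.9% × 332/365 = £933.2384
Total = £964.9726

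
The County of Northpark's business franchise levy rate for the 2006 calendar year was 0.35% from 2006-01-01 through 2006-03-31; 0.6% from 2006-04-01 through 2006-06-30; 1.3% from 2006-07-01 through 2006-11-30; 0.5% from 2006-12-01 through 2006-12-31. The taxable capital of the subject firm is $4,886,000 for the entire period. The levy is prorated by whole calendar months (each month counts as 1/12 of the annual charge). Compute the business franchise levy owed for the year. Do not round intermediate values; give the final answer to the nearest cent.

2006-01-01 to 2006-03-31: 3 months at 0.35% → $4,886,000 × 0.35% × 3/12 = $4,275.2500
2006-04-01 to 2006-06-30: 3 months at 0.6% → $4,886,000 × 0.6% × 3/12 = $7,329.0000
2006-07-01 to 2006-11-30: 5 months at 1.3% → $4,886,000 × 1.3% × 5/12 = $26,465.8333
2006-12-01 to 2006-12-31: 1 month at 0.5% → $4,886,000 × 0.5% × 1/12 = $2,035.8333
Total = $40,105.9167

$40,105.92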